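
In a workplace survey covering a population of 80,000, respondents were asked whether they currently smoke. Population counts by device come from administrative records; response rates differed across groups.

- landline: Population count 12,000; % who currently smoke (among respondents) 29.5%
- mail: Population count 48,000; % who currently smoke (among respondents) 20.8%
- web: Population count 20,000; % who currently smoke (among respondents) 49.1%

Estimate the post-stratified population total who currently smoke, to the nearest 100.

23,300

Each cell contributes its population count × the respondent rate:
  landline: 12,000 × 29.5% = 3540
  mail: 48,000 × 20.8% = 9984
  web: 20,000 × 49.1% = 9820
Estimated total = 23,344 → 23,300.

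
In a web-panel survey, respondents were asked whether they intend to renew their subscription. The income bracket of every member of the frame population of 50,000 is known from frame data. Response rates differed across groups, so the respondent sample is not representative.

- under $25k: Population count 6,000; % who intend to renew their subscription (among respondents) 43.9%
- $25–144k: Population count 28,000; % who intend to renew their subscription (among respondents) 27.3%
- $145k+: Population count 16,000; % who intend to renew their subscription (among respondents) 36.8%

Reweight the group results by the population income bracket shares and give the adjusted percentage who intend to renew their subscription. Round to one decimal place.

32.3%

Post-stratification weights by population share, not respondent share:
  under $25k: (6,000/50,000) × 43.9 = 5.268
  $25–144k: (28,000/50,000) × 27.3 = 15.288
  $145k+: (16,000/50,000) × 36.8 = 11.776
Post-stratified estimate = 32.332 → 32.3%.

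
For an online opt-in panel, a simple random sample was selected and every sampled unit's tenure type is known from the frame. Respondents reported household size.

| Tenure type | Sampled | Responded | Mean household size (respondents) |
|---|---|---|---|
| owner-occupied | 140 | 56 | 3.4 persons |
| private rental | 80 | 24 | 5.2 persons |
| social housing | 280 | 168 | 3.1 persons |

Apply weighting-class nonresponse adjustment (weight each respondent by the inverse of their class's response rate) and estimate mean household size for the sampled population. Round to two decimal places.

Response rates by class: owner-occupied 56/140 = 40%, private rental 24/80 = 30%, social housing 168/280 = 60%.
Weighting each respondent by the inverse class response rate inflates each class back to its sampled size, so the class weight is n_sampled:
  owner-occupied: 140 × 3.4 = 476
  private rental: 80 × 5.2 = 416
  social housing: 280 × 3.1 = 868
Adjusted estimate = 1760 / 500 = 3.52 → 3.52.

3.52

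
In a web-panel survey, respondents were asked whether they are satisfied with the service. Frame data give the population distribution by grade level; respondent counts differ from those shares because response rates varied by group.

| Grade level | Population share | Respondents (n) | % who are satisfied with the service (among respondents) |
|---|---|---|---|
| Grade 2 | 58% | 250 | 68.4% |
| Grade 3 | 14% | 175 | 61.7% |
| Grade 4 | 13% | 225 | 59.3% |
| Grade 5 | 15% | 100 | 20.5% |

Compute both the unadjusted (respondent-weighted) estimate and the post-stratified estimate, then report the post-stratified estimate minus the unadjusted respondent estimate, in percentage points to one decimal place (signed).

Without adjustment, the pooled respondent share is:
  (250/750)×68.4 + (175/750)×61.7 + (225/750)×59.3 + (100/750)×20.5 = 57.72%
Reweighting by population grade level shares:
  0.58×68.4 + 0.14×61.7 + 0.13×59.3 + 0.15×20.5 = 59.094%
Difference = 59.094 − 57.72 = 1.374 pp.

+1.4 percentage points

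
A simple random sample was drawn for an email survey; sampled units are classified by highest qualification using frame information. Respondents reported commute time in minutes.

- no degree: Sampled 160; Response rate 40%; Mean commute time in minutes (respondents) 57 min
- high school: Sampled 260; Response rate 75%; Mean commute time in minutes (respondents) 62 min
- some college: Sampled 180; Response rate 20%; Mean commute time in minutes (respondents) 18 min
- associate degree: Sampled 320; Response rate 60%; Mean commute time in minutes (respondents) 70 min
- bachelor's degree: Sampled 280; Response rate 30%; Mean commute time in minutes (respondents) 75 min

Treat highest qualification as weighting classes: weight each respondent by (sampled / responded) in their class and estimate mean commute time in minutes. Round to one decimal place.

59.9

With weight = n_sampled/n_responded per class, the weighted class total is n_sampled:
  no degree: 160 × 57 = 9120
  high school: 260 × 62 = 16,120
  some college: 180 × 18 = 3240
  associate degree: 320 × 70 = 22,400
  bachelor's degree: 280 × 75 = 21,000
Adjusted estimate = 71,880 / 1,200 = 59.9 → 59.9.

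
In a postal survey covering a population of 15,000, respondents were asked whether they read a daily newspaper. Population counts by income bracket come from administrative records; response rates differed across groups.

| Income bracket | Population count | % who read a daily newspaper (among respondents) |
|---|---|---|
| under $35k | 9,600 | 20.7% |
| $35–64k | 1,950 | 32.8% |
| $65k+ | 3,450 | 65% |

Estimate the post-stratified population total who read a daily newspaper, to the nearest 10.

4,870

Estimated count per cell = population count × respondent percentage:
  under $35k: 9,600 × 20.7% = 1987.2
  $35–64k: 1,950 × 32.8% = 639.6
  $65k+: 3,450 × 65% = 2242.5
Estimated total = 4869.3 → 4,870.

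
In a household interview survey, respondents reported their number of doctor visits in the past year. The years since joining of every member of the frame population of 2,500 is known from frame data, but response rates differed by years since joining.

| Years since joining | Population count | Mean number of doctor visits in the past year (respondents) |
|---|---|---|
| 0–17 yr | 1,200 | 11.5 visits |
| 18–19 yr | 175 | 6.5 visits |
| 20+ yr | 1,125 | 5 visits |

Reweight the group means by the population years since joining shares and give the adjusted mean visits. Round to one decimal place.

8.2

Each cell contributes population-share × respondent value:
  0–17 yr: (1,200/2,500) × 11.5 = 5.52
  18–19 yr: (175/2,500) × 6.5 = 0.455
  20+ yr: (1,125/2,500) × 5 = 2.25
Post-stratified estimate = 8.225 → 8.2.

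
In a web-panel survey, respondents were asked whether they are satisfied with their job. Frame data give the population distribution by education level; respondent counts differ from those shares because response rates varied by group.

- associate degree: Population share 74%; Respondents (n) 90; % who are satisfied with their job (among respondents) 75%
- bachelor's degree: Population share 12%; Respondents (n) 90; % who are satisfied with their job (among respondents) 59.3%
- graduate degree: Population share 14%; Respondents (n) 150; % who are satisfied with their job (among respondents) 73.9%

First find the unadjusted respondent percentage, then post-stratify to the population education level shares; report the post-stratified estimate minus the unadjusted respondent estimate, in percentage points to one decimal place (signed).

+2.7 percentage points

Unadjusted (pooled respondent) estimate weights by respondent counts:
  (90/330)×75 + (90/330)×59.3 + (150/330)×73.9 = 70.2182%
Reweighting by population education level shares:
  0.74×75 + 0.12×59.3 + 0.14×73.9 = 72.962%
Difference = 72.962 − 70.2182 = 2.7438 pp.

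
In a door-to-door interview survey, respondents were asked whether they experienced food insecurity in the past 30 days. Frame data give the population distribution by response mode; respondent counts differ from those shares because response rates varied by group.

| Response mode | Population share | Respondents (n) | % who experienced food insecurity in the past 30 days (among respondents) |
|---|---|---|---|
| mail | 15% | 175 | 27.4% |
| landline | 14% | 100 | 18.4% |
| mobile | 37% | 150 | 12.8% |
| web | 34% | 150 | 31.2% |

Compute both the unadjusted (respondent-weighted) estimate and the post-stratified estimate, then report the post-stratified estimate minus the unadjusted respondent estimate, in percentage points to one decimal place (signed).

Unadjusted (pooled respondent) estimate weights by respondent counts:
  (175/575)×27.4 + (100/575)×18.4 + (150/575)×12.8 + (150/575)×31.2 = 23.0174%
Post-stratified estimate weights by population shares:
  0.15×27.4 + 0.14×18.4 + 0.37×12.8 + 0.34×31.2 = 22.03%
Difference = 22.03 − 23.0174 = -0.9874 pp.

-1.0 percentage points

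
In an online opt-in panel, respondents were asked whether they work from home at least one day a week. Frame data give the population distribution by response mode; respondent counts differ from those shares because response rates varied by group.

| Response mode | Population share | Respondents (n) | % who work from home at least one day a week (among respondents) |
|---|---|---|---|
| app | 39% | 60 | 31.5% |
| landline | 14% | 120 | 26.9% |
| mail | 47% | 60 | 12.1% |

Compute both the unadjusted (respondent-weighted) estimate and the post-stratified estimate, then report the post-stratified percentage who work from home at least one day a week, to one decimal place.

21.7%

Naive respondent-only estimate (weights = respondent counts):
  (60/240)×31.5 + (120/240)×26.9 + (60/240)×12.1 = 24.35%
Post-stratified estimate weights by population shares:
  0.39×31.5 + 0.14×26.9 + 0.47×12.1 = 21.738%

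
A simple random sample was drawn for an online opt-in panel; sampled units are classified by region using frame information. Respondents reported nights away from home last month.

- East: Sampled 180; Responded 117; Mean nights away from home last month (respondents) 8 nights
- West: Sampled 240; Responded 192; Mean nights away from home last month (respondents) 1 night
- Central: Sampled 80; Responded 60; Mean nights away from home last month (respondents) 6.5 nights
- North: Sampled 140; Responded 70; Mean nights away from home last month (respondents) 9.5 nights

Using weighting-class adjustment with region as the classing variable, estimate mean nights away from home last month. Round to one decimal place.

5.5

Response rates by class: East 117/180 = 65%, West 192/240 = 80%, Central 60/80 = 75%, North 70/140 = 50%.
With weight = n_sampled/n_responded per class, the weighted class total is n_sampled:
  East: 180 × 8 = 1440
  West: 240 × 1 = 240
  Central: 80 × 6.5 = 520
  North: 140 × 9.5 = 1330
Adjusted estimate = 3530 / 640 = 5.51562 → 5.5.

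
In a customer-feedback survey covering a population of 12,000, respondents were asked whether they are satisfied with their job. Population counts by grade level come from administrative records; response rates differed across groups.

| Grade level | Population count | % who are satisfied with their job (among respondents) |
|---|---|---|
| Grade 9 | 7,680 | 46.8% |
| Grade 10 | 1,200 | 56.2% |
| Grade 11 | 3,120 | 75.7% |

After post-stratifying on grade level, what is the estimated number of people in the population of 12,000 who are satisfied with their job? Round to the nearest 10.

6,630

Apply each group's respondent rate to its population count:
  Grade 9: 7,680 × 46.8% = 3594.24
  Grade 10: 1,200 × 56.2% = 674.4
  Grade 11: 3,120 × 75.7% = 2361.84
Estimated total = 6630.48 → 6,630.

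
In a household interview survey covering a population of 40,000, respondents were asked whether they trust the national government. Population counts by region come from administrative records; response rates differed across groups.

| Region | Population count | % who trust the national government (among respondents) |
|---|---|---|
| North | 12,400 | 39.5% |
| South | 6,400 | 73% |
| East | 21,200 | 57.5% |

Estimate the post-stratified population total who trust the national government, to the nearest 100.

21,800

Apply each group's respondent rate to its population count:
  North: 12,400 × 39.5% = 4898
  South: 6,400 × 73% = 4672
  East: 21,200 × 57.5% = 12,190
Estimated total = 21,760 → 21,800.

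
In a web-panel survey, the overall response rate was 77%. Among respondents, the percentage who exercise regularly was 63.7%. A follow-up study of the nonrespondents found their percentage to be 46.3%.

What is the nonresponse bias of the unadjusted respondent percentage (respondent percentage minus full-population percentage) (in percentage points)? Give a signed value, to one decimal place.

Nonresponse fraction = 1 − 0.77 = 0.23.
Bias = (nonresponse fraction) × (respondent percentage − nonrespondent percentage)
     = 0.23 × (63.7 − 46.3) = 0.23 × 17.4 = 4.002.

+4.0 percentage points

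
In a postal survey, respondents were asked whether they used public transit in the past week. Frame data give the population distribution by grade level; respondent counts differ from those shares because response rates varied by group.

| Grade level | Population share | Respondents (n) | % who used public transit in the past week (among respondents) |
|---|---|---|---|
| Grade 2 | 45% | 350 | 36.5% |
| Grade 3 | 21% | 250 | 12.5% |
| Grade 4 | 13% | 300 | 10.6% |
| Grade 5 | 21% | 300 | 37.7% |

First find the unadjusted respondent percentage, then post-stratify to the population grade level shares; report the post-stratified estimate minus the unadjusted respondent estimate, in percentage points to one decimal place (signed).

+3.0 percentage points

Naive respondent-only estimate (weights = respondent counts):
  (350/1200)×36.5 + (250/1200)×12.5 + (300/1200)×10.6 + (300/1200)×37.7 = 25.325%
Post-stratifying to population shares instead:
  0.45×36.5 + 0.21×12.5 + 0.13×10.6 + 0.21×37.7 = 28.345%
Difference = 28.345 − 25.325 = 3.02 pp.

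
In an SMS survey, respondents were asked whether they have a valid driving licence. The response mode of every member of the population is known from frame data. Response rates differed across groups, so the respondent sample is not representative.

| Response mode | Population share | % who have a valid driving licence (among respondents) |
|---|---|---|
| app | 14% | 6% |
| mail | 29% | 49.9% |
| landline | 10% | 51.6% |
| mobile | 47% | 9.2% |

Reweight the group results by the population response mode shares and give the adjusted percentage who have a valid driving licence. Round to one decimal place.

24.8%

Weight each group's respondent value by its population share:
  app: 0.14 × 6 = 0.84
  mail: 0.29 × 49.9 = 14.471
  landline: 0.1 × 51.6 = 5.16
  mobile: 0.47 × 9.2 = 4.324
Post-stratified estimate = 24.795 → 24.8%.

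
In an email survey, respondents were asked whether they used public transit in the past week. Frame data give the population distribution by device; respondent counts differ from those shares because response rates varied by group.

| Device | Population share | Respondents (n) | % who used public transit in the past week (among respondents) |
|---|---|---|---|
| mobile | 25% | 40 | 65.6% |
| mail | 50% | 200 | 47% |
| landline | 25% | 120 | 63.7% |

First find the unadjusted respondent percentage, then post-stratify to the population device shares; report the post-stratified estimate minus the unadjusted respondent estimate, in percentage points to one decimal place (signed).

Unadjusted (pooled respondent) estimate weights by respondent counts:
  (40/360)×65.6 + (200/360)×47 + (120/360)×63.7 = 54.6333%
Post-stratifying to population shares instead:
  0.25×65.6 + 0.5×47 + 0.25×63.7 = 55.825%
Difference = 55.825 − 54.6333 = 1.1917 pp.

+1.2 percentage points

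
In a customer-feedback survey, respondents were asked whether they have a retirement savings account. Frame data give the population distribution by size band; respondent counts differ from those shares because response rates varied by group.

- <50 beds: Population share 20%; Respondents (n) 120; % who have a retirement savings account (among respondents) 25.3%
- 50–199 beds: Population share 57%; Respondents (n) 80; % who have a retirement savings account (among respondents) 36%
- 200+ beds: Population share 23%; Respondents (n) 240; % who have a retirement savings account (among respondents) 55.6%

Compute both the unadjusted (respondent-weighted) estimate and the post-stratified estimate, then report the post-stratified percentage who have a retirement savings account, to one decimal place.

38.4%

Unadjusted (pooled respondent) estimate weights by respondent counts:
  (120/440)×25.3 + (80/440)×36 + (240/440)×55.6 = 43.7727%
Post-stratified estimate weights by population shares:
  0.2×25.3 + 0.57×36 + 0.23×55.6 = 38.368%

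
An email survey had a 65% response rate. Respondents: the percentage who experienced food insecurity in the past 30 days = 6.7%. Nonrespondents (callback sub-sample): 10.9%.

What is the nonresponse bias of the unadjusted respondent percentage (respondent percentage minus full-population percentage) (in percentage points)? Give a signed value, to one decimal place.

Nonresponse fraction = 1 − 0.65 = 0.35.
Bias = (nonresponse fraction) × (respondent percentage − nonrespondent percentage)
     = 0.35 × (6.7 − 10.9) = 0.35 × -4.2 = -1.47.

-1.5 percentage points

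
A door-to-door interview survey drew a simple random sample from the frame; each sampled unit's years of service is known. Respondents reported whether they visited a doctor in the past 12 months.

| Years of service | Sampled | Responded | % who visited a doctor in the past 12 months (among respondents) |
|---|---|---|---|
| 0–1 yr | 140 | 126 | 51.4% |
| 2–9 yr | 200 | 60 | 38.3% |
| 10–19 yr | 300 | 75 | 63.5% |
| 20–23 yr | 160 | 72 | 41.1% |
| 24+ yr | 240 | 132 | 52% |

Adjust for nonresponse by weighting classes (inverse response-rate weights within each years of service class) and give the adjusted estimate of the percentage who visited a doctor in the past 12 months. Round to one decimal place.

Response rates by class: 0–1 yr 126/140 = 90%, 2–9 yr 60/200 = 30%, 10–19 yr 75/300 = 25%, 20–23 yr 72/160 = 45%, 24+ yr 132/240 = 55%.
Inverse-response-rate weighting restores each class to its sampled count, so class totals weight by n_sampled:
  0–1 yr: 140 × 51.4 = 7196
  2–9 yr: 200 × 38.3 = 7660
  10–19 yr: 300 × 63.5 = 19,050
  20–23 yr: 160 × 41.1 = 6576
  24+ yr: 240 × 52 = 12,480
Adjusted estimate = 52,962 / 1,040 = 50.925 → 50.9%.

50.9%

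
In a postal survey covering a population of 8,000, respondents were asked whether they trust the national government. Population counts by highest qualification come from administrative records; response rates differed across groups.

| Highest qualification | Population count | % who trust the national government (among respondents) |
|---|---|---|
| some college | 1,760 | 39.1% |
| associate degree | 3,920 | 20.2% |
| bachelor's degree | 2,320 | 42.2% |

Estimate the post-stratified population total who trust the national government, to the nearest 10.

Apply each group's respondent rate to its population count:
  some college: 1,760 × 39.1% = 688.16
  associate degree: 3,920 × 20.2% = 791.84
  bachelor's degree: 2,320 × 42.2% = 979.04
Estimated total = 2459.04 → 2,460.

2,460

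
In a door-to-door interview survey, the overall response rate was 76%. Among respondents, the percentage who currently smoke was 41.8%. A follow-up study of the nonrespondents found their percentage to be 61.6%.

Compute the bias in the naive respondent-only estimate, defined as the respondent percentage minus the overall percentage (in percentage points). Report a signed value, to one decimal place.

Nonresponse fraction = 1 − 0.76 = 0.24.
Bias = (nonresponse fraction) × (respondent percentage − nonrespondent percentage)
     = 0.24 × (41.8 − 61.6) = 0.24 × -19.8 = -4.752.

-4.8 percentage points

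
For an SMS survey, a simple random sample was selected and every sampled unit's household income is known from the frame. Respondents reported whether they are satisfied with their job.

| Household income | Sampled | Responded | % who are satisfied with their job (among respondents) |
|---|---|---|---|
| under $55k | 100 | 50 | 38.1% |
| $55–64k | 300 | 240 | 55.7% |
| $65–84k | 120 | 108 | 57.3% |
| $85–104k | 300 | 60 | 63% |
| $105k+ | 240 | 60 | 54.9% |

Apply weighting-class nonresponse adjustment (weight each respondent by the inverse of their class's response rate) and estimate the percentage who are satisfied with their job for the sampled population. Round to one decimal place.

56.1%

Class response rates: under $55k 50/100 = 50%, $55–64k 240/300 = 80%, $65–84k 108/120 = 90%, $85–104k 60/300 = 20%, $105k+ 60/240 = 25%.
Each respondent's weight = sampled/responded in their class; summing within a class gives n_sampled, so:
  under $55k: 100 × 38.1 = 3810
  $55–64k: 300 × 55.7 = 16,710
  $65–84k: 120 × 57.3 = 6876
  $85–104k: 300 × 63 = 18,900
  $105k+: 240 × 54.9 = 13,176
Adjusted estimate = 59,472 / 1,060 = 56.1057 → 56.1%.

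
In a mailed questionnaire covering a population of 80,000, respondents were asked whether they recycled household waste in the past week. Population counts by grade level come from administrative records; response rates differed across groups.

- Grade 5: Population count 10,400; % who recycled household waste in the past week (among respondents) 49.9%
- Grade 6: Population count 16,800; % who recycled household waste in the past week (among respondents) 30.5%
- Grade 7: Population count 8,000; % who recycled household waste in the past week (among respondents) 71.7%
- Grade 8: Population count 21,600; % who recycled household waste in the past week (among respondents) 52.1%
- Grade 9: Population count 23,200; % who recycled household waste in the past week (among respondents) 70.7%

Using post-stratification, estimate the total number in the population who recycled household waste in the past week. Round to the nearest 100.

Each cell contributes its population count × the respondent rate:
  Grade 5: 10,400 × 49.9% = 5189.6
  Grade 6: 16,800 × 30.5% = 5124
  Grade 7: 8,000 × 71.7% = 5736
  Grade 8: 21,600 × 52.1% = 11253.6
  Grade 9: 23,200 × 70.7% = 16402.4
Estimated total = 43705.6 → 43,700.

43,700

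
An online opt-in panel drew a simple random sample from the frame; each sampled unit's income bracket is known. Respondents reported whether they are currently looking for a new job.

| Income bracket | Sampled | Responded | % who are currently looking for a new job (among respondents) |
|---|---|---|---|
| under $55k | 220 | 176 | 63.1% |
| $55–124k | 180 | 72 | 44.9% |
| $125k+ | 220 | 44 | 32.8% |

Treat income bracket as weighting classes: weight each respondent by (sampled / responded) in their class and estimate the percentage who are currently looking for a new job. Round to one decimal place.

Response rates by class: under $55k 176/220 = 80%, $55–124k 72/180 = 40%, $125k+ 44/220 = 20%.
Inverse-response-rate weighting restores each class to its sampled count, so class totals weight by n_sampled:
  under $55k: 220 × 63.1 = 13,882
  $55–124k: 180 × 44.9 = 8082
  $125k+: 220 × 32.8 = 7216
Adjusted estimate = 29,180 / 620 = 47.0645 → 47.1%.

47.1%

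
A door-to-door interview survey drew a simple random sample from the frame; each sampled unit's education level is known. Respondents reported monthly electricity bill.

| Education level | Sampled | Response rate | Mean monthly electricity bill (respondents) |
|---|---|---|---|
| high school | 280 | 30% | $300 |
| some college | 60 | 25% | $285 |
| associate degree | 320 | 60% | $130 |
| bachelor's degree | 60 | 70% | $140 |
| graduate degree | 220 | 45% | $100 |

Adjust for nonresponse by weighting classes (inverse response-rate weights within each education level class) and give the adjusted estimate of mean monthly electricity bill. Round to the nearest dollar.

Each respondent's weight = sampled/responded in their class; summing within a class gives n_sampled, so:
  high school: 280 × 300 = 84,000
  some college: 60 × 285 = 17,100
  associate degree: 320 × 130 = 41,600
  bachelor's degree: 60 × 140 = 8400
  graduate degree: 220 × 100 = 22,000
Adjusted estimate = 173,100 / 940 = 184.149 → $184.

$184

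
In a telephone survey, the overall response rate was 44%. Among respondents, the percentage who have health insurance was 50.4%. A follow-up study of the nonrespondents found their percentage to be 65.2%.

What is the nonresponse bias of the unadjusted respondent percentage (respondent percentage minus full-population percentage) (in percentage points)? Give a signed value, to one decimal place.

Nonresponse fraction = 1 − 0.44 = 0.56.
Bias = (nonresponse fraction) × (respondent percentage − nonrespondent percentage)
     = 0.56 × (50.4 − 65.2) = 0.56 × -14.8 = -8.288.

-8.3 percentage points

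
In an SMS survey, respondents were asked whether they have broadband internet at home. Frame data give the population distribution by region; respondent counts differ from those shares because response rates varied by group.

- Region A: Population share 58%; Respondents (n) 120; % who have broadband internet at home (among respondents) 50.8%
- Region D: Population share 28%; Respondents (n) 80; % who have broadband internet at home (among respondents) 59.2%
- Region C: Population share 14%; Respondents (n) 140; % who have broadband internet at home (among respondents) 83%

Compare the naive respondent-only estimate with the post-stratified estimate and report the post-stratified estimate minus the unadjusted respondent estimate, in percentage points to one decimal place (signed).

-8.4 percentage points

Naive respondent-only estimate (weights = respondent counts):
  (120/340)×50.8 + (80/340)×59.2 + (140/340)×83 = 66.0353%
Post-stratifying to population shares instead:
  0.58×50.8 + 0.28×59.2 + 0.14×83 = 57.66%
Difference = 57.66 − 66.0353 = -8.3753 pp.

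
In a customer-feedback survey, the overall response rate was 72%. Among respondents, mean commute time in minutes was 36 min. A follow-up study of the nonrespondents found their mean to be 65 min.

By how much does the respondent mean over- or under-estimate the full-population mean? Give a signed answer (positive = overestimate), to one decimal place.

Nonresponse fraction = 1 − 0.72 = 0.28.
Bias = (nonresponse fraction) × (respondent mean − nonrespondent mean)
     = 0.28 × (36 − 65) = 0.28 × -29 = -8.12.

-8.1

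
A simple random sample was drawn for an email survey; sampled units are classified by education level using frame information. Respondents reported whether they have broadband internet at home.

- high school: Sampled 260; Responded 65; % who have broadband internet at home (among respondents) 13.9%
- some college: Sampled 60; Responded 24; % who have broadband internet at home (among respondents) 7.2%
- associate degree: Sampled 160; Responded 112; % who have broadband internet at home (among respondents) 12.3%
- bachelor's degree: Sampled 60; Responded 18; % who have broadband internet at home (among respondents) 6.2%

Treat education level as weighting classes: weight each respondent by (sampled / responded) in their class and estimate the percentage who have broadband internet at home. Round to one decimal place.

Response rates by class: high school 65/260 = 25%, some college 24/60 = 40%, associate degree 112/160 = 70%, bachelor's degree 18/60 = 30%.
Inverse-response-rate weighting restores each class to its sampled count, so class totals weight by n_sampled:
  high school: 260 × 13.9 = 3614
  some college: 60 × 7.2 = 432
  associate degree: 160 × 12.3 = 1968
  bachelor's degree: 60 × 6.2 = 372
Adjusted estimate = 6386 / 540 = 11.8259 → 11.8%.

11.8%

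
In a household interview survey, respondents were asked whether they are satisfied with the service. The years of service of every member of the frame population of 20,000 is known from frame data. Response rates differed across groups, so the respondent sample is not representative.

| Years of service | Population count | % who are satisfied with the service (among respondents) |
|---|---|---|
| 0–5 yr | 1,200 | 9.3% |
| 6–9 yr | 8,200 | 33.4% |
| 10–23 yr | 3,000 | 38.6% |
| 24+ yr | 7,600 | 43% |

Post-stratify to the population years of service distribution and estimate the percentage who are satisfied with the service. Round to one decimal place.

Reweight to the known years of service distribution:
  0–5 yr: (1,200/20,000) × 9.3 = 0.558
  6–9 yr: (8,200/20,000) × 33.4 = 13.694
  10–23 yr: (3,000/20,000) × 38.6 = 5.79
  24+ yr: (7,600/20,000) × 43 = 16.34
Post-stratified estimate = 36.382 → 36.4%.

36.4%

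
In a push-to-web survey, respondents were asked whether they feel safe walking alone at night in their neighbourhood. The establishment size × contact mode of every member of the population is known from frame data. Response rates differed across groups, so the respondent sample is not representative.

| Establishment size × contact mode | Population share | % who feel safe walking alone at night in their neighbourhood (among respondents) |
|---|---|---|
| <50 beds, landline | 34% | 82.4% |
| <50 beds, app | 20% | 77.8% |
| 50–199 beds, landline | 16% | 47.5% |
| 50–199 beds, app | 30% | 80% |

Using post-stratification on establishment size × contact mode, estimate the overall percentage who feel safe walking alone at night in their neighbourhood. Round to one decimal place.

Each cell contributes population-share × respondent value:
  <50 beds, landline: 0.34 × 82.4 = 28.016
  <50 beds, app: 0.2 × 77.8 = 15.56
  50–199 beds, landline: 0.16 × 47.5 = 7.6
  50–199 beds, app: 0.3 × 80 = 24
Post-stratified estimate = 75.176 → 75.2%.

75.2%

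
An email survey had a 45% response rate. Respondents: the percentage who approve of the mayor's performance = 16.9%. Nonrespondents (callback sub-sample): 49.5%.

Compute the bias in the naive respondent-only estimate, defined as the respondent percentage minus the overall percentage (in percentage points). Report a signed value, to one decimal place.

-17.9 percentage points

Nonresponse fraction = 1 − 0.45 = 0.55.
Bias = (nonresponse fraction) × (respondent percentage − nonrespondent percentage)
     = 0.55 × (16.9 − 49.5) = 0.55 × -32.6 = -17.93.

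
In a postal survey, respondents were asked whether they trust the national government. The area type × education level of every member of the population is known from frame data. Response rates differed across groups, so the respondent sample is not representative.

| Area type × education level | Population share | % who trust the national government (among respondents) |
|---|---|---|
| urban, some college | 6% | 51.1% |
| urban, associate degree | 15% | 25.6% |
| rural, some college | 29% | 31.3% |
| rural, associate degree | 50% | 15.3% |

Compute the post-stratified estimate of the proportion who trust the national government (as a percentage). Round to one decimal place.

Post-stratification weights by population share, not respondent share:
  urban, some college: 0.06 × 51.1 = 3.066
  urban, associate degree: 0.15 × 25.6 = 3.84
  rural, some college: 0.29 × 31.3 = 9.077
  rural, associate degree: 0.5 × 15.3 = 7.65
Post-stratified estimate = 23.633 → 23.6%.

23.6%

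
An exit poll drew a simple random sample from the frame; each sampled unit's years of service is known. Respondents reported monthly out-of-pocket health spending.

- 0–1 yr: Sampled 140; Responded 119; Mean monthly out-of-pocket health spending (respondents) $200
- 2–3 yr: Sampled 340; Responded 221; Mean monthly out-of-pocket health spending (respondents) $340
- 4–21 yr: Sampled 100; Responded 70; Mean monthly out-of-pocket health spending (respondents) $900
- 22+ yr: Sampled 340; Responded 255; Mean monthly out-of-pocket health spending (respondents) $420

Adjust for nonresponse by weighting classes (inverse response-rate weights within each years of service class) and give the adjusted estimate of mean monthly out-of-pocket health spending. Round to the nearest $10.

$410

Class response rates: 0–1 yr 119/140 = 85%, 2–3 yr 221/340 = 65%, 4–21 yr 70/100 = 70%, 22+ yr 255/340 = 75%.
Weighting each respondent by the inverse class response rate inflates each class back to its sampled size, so the class weight is n_sampled:
  0–1 yr: 140 × 200 = 28,000
  2–3 yr: 340 × 340 = 115,600
  4–21 yr: 100 × 900 = 90,000
  22+ yr: 340 × 420 = 142,800
Adjusted estimate = 376,400 / 920 = 409.13 → $410.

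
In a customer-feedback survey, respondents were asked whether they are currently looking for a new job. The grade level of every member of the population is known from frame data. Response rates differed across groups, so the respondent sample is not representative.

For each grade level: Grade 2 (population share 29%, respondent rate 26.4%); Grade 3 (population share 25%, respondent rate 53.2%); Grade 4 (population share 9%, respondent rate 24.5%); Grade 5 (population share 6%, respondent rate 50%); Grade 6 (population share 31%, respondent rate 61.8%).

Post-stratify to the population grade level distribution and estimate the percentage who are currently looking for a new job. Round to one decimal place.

Post-stratification weights by population share, not respondent share:
  Grade 2: 0.29 × 26.4 = 7.656
  Grade 3: 0.25 × 53.2 = 13.3
  Grade 4: 0.09 × 24.5 = 2.205
  Grade 5: 0.06 × 50 = 3
  Grade 6: 0.31 × 61.8 = 19.158
Post-stratified estimate = 45.319 → 45.3%.

45.3%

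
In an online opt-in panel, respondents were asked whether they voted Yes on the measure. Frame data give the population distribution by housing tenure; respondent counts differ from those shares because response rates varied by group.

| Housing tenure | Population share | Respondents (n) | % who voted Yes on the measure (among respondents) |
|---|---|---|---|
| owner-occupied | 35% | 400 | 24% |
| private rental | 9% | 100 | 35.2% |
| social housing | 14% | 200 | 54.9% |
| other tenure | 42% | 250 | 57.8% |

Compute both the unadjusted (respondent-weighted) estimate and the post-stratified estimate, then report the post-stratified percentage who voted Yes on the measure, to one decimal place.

43.5%

Without adjustment, the pooled respondent share is:
  (400/950)×24 + (100/950)×35.2 + (200/950)×54.9 + (250/950)×57.8 = 40.5789%
Post-stratifying to population shares instead:
  0.35×24 + 0.09×35.2 + 0.14×54.9 + 0.42×57.8 = 43.53%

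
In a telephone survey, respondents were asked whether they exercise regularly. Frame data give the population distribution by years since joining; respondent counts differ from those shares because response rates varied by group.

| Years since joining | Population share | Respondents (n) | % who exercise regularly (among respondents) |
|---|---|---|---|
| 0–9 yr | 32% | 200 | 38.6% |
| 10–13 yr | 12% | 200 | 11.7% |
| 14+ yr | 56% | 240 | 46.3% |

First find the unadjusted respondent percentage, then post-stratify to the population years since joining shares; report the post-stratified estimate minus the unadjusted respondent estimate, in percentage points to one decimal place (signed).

+6.6 percentage points

Without adjustment, the pooled respondent share is:
  (200/640)×38.6 + (200/640)×11.7 + (240/640)×46.3 = 33.0812%
Reweighting by population years since joining shares:
  0.32×38.6 + 0.12×11.7 + 0.56×46.3 = 39.684%
Difference = 39.684 − 33.0812 = 6.6028 pp.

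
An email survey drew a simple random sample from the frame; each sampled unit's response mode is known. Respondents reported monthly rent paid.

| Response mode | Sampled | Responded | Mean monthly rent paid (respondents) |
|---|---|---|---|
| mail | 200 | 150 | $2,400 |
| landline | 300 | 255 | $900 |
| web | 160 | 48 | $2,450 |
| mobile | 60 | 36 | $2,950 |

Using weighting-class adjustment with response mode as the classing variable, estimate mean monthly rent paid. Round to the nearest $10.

$1,830

Response rates by class: mail 150/200 = 75%, landline 255/300 = 85%, web 48/160 = 30%, mobile 36/60 = 60%.
Weighting each respondent by the inverse class response rate inflates each class back to its sampled size, so the class weight is n_sampled:
  mail: 200 × 2400 = 480,000
  landline: 300 × 900 = 270,000
  web: 160 × 2450 = 392,000
  mobile: 60 × 2950 = 177,000
Adjusted estimate = 1,319,000 / 720 = 1831.94 → $1,830.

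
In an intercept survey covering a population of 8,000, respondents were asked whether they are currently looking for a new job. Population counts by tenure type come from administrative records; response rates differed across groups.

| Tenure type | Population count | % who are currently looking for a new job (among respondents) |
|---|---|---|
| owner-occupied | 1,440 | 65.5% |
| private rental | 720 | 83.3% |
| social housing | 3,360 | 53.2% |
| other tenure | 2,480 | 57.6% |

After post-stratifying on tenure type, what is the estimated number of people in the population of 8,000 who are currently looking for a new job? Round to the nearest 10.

4,760

Apply each group's respondent rate to its population count:
  owner-occupied: 1,440 × 65.5% = 943.2
  private rental: 720 × 83.3% = 599.76
  social housing: 3,360 × 53.2% = 1787.52
  other tenure: 2,480 × 57.6% = 1428.48
Estimated total = 4758.96 → 4,760.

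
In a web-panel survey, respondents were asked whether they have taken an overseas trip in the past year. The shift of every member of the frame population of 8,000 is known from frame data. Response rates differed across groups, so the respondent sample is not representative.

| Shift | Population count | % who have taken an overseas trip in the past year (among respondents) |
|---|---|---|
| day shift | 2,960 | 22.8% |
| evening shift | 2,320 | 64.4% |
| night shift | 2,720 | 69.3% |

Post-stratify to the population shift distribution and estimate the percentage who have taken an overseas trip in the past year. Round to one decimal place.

50.7%

Each cell contributes population-share × respondent value:
  day shift: (2,960/8,000) × 22.8 = 8.436
  evening shift: (2,320/8,000) × 64.4 = 18.676
  night shift: (2,720/8,000) × 69.3 = 23.562
Post-stratified estimate = 50.674 → 50.7%.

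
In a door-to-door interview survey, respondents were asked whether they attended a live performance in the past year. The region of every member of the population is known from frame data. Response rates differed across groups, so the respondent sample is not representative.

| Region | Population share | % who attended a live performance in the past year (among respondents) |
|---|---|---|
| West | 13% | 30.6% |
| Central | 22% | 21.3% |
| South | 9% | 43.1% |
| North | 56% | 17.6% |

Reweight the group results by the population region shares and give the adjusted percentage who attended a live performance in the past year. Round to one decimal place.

Post-stratification weights by population share, not respondent share:
  West: 0.13 × 30.6 = 3.978
  Central: 0.22 × 21.3 = 4.686
  South: 0.09 × 43.1 = 3.879
  North: 0.56 × 17.6 = 9.856
Post-stratified estimate = 22.399 → 22.4%.

22.4%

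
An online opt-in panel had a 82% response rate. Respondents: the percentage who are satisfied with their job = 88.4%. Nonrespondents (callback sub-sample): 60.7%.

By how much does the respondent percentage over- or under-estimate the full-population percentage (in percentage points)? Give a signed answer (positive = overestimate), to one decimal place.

+5.0 percentage points

Nonresponse fraction = 1 − 0.82 = 0.18.
Bias = (nonresponse fraction) × (respondent percentage − nonrespondent percentage)
     = 0.18 × (88.4 − 60.7) = 0.18 × 27.7 = 4.986.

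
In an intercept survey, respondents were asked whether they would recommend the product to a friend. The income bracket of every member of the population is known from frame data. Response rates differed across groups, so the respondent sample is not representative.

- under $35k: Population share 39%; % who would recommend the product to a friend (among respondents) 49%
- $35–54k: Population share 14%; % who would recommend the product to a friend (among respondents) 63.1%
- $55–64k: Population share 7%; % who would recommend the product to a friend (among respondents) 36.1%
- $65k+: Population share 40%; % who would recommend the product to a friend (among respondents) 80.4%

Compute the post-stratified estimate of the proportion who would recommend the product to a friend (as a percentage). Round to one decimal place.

62.6%

Each cell contributes population-share × respondent value:
  under $35k: 0.39 × 49 = 19.11
  $35–54k: 0.14 × 63.1 = 8.834
  $55–64k: 0.07 × 36.1 = 2.527
  $65k+: 0.4 × 80.4 = 32.16
Post-stratified estimate = 62.631 → 62.6%.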